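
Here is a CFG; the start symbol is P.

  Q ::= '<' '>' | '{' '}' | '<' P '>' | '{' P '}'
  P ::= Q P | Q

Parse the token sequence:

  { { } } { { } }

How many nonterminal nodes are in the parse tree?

8

[P [Q { [P [Q { }]] }] [P [Q { [P [Q { }]] }]]]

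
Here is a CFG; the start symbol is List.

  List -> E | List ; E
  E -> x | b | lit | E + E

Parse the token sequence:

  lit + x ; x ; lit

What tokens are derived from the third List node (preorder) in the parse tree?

lit + x

[List [List [List [E [E lit] + [E x]]] ; [E x]] ; [E lit]]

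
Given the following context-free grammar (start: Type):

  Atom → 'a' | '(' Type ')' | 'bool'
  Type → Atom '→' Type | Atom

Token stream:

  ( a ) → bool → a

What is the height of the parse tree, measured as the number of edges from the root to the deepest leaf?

[Type [Atom ( [Type [Atom a]] )] → [Type [Atom bool] → [Type [Atom a]]]]

4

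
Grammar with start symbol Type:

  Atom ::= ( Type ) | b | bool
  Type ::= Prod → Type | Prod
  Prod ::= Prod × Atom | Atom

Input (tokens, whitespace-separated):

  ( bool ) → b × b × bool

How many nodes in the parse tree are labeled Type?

3

[Type [Prod [Atom ( [Type [Prod [Atom bool]]] )]] → [Type [Prod [Prod [Prod [Atom b]] × [Atom b]] × [Atom bool]]]]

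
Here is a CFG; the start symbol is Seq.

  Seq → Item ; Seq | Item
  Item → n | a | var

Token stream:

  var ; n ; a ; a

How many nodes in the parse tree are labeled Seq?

4

[Seq [Item var] ; [Seq [Item n] ; [Seq [Item a] ; [Seq [Item a]]]]]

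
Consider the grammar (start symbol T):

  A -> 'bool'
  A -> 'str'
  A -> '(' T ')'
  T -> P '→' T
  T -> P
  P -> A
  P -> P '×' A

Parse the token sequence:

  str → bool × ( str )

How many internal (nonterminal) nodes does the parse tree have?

[T [P [A str]] → [T [P [P [A bool]] × [A ( [T [P [A str]]] )]]]]

11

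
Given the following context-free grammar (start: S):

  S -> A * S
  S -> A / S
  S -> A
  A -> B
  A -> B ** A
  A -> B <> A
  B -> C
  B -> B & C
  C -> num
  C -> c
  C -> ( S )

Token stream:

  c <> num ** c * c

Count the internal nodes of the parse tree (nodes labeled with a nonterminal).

[S [A [B [C c]] <> [A [B [C num]] ** [A [B [C c]]]]] * [S [A [B [C c]]]]]

14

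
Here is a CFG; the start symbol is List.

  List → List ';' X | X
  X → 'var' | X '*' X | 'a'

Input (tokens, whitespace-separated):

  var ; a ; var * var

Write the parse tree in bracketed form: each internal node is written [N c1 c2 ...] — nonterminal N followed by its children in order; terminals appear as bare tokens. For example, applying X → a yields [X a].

List
List ; X
List ; X ; X
X ; X ; X
var ; X ; X
var ; a ; X
var ; a ; X * X
var ; a ; var * X
var ; a ; var * var

[List [List [List [X var]] ; [X a]] ; [X [X var] * [X var]]]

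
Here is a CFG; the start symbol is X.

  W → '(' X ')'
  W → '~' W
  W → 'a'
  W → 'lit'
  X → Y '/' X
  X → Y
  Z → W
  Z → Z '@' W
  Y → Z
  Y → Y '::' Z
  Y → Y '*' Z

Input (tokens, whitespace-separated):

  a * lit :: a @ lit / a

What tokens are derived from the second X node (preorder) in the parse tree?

[X [Y [Y [Y [Z [W a]]] * [Z [W lit]]] :: [Z [Z [W a]] @ [W lit]]] / [X [Y [Z [W a]]]]]

a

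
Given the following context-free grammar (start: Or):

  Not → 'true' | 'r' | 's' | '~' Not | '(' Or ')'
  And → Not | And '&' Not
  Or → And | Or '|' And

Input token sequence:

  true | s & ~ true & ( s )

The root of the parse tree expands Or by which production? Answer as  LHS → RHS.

[Or [Or [And [Not true]]] | [And [And [And [Not s]] & [Not ~ [Not true]]] & [Not ( [Or [And [Not s]]] )]]]

Or → Or '|' And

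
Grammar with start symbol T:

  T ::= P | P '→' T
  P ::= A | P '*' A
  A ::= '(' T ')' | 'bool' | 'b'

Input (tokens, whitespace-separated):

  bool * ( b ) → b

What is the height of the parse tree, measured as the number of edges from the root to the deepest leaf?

[T [P [P [A bool]] * [A ( [T [P [A b]]] )]] → [T [P [A b]]]]

6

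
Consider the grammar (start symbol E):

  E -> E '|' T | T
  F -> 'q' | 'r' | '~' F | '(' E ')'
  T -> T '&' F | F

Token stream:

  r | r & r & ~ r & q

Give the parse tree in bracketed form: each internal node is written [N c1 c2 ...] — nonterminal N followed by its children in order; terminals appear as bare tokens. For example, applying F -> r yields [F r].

[E [E [T [F r]]] | [T [T [T [T [F r]] & [F r]] & [F ~ [F r]]] & [F q]]]

E
E | T
T | T
F | T
r | T
r | T & F
r | T & F & F
r | T & F & F & F
r | F & F & F & F
r | r & F & F & F
r | r & r & F & F
r | r & r & ~ F & F
r | r & r & ~ r & F
r | r & r & ~ r & q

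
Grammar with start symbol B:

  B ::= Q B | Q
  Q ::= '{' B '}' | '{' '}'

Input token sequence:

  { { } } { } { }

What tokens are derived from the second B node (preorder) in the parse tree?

[B [Q { [B [Q { }]] }] [B [Q { }] [B [Q { }]]]]

{ }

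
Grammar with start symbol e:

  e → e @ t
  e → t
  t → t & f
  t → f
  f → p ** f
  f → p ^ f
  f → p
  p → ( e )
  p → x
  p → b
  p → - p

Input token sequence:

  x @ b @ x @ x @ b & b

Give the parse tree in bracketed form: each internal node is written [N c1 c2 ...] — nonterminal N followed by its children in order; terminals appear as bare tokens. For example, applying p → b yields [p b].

[e [e [e [e [e [t [f [p x]]]] @ [t [f [p b]]]] @ [t [f [p x]]]] @ [t [f [p x]]]] @ [t [t [f [p b]]] & [f [p b]]]]

e
e @ t
e @ t @ t
e @ t @ t @ t
e @ t @ t @ t @ t
t @ t @ t @ t @ t
f @ t @ t @ t @ t
p @ t @ t @ t @ t
x @ t @ t @ t @ t
x @ f @ t @ t @ t
x @ p @ t @ t @ t
x @ b @ t @ t @ t
x @ b @ f @ t @ t
x @ b @ p @ t @ t
x @ b @ x @ t @ t
x @ b @ x @ f @ t
x @ b @ x @ p @ t
x @ b @ x @ x @ t
x @ b @ x @ x @ t & f
x @ b @ x @ x @ f & f
x @ b @ x @ x @ p & f
x @ b @ x @ x @ b & f
x @ b @ x @ x @ b & p
x @ b @ x @ x @ b & b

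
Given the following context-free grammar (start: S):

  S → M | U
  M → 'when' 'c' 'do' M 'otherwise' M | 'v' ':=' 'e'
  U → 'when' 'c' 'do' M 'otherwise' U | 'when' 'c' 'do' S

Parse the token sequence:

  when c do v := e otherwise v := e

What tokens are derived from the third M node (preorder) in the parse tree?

v := e

[S [M when c do [M v := e] otherwise [M v := e]]]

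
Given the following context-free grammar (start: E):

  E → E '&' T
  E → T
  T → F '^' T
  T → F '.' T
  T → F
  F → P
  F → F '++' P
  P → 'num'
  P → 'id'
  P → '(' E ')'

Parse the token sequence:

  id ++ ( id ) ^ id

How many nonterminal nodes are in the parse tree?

13

[E [T [F [F [P id]] ++ [P ( [E [T [F [P id]]]] )]] ^ [T [F [P id]]]]]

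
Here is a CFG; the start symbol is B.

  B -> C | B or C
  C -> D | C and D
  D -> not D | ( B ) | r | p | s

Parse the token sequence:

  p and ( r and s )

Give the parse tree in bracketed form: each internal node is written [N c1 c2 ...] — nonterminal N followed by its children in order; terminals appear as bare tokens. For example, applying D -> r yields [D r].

B
C
C and D
D and D
p and D
p and ( B )
p and ( C )
p and ( C and D )
p and ( D and D )
p and ( r and D )
p and ( r and s )

[B [C [C [D p]] and [D ( [B [C [C [D r]] and [D s]]] )]]]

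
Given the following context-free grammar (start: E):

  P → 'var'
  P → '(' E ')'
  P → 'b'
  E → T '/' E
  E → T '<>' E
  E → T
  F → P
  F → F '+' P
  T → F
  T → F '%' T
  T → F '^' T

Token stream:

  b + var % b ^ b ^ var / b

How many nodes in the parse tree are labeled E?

[E [T [F [F [P b]] + [P var]] % [T [F [P b]] ^ [T [F [P b]] ^ [T [F [P var]]]]]] / [E [T [F [P b]]]]]

2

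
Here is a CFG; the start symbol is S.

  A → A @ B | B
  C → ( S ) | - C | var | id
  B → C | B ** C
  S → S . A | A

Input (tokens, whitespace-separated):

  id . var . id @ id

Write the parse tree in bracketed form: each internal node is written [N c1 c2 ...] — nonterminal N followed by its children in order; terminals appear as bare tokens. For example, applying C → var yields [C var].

S
S . A
S . A . A
A . A . A
B . A . A
C . A . A
id . A . A
id . B . A
id . C . A
id . var . A
id . var . A @ B
id . var . B @ B
id . var . C @ B
id . var . id @ B
id . var . id @ C
id . var . id @ id

[S [S [S [A [B [C id]]]] . [A [B [C var]]]] . [A [A [B [C id]]] @ [B [C id]]]]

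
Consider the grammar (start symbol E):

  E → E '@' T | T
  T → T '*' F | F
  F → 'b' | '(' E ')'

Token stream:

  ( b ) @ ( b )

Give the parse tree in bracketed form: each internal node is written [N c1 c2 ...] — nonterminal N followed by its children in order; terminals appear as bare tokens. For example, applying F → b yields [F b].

[E [E [T [F ( [E [T [F b]]] )]]] @ [T [F ( [E [T [F b]]] )]]]

E
E @ T
T @ T
F @ T
( E ) @ T
( T ) @ T
( F ) @ T
( b ) @ T
( b ) @ F
( b ) @ ( E )
( b ) @ ( T )
( b ) @ ( F )
( b ) @ ( b )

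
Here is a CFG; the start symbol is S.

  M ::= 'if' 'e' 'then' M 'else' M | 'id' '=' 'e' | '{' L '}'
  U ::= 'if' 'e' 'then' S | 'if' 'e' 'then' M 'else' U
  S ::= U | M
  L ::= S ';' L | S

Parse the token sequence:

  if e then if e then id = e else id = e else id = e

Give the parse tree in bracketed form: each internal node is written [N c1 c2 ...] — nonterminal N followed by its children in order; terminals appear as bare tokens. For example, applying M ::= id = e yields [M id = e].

[S [M if e then [M if e then [M id = e] else [M id = e]] else [M id = e]]]

S
M
if e then M else M
if e then if e then M else M else M
if e then if e then id = e else M else M
if e then if e then id = e else id = e else M
if e then if e then id = e else id = e else id = e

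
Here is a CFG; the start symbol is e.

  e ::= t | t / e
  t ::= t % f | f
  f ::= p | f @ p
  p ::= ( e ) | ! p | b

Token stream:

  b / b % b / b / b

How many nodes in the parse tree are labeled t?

[e [t [f [p b]]] / [e [t [t [f [p b]]] % [f [p b]]] / [e [t [f [p b]]] / [e [t [f [p b]]]]]]]

5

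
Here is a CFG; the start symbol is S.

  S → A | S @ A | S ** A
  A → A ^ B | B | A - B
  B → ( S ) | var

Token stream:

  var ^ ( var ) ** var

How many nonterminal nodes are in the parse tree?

11

[S [S [A [A [B var]] ^ [B ( [S [A [B var]]] )]]] ** [A [B var]]]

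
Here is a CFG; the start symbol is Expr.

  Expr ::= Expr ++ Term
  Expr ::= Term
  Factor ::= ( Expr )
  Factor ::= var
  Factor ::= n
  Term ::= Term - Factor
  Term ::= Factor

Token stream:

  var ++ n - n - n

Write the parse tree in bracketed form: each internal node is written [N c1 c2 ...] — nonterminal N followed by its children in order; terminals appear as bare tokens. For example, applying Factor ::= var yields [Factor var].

[Expr [Expr [Term [Factor var]]] ++ [Term [Term [Term [Factor n]] - [Factor n]] - [Factor n]]]

Expr
Expr ++ Term
Term ++ Term
Factor ++ Term
var ++ Term
var ++ Term - Factor
var ++ Term - Factor - Factor
var ++ Factor - Factor - Factor
var ++ n - Factor - Factor
var ++ n - n - Factor
var ++ n - n - n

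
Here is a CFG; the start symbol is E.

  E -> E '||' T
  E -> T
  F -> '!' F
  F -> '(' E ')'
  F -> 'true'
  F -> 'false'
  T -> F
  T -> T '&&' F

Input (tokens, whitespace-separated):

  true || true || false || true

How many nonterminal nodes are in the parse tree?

12

[E [E [E [E [T [F true]]] || [T [F true]]] || [T [F false]]] || [T [F true]]]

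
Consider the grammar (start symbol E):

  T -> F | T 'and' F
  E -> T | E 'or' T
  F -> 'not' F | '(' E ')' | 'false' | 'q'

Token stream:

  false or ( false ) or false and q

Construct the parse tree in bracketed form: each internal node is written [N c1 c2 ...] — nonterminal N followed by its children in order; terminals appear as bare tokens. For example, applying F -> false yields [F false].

[E [E [E [T [F false]]] or [T [F ( [E [T [F false]]] )]]] or [T [T [F false]] and [F q]]]

E
E or T
E or T or T
T or T or T
F or T or T
false or T or T
false or F or T
false or ( E ) or T
false or ( T ) or T
false or ( F ) or T
false or ( false ) or T
false or ( false ) or T and F
false or ( false ) or F and F
false or ( false ) or false and F
false or ( false ) or false and q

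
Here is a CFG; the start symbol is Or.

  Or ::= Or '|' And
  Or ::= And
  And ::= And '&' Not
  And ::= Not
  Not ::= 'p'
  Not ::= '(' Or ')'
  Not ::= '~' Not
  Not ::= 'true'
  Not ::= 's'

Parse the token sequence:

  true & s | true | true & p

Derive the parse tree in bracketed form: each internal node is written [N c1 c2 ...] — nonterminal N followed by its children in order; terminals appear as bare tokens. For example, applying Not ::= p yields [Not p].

[Or [Or [Or [And [And [Not true]] & [Not s]]] | [And [Not true]]] | [And [And [Not true]] & [Not p]]]

Or
Or | And
Or | And | And
And | And | And
And & Not | And | And
Not & Not | And | And
true & Not | And | And
true & s | And | And
true & s | Not | And
true & s | true | And
true & s | true | And & Not
true & s | true | Not & Not
true & s | true | true & Not
true & s | true | true & p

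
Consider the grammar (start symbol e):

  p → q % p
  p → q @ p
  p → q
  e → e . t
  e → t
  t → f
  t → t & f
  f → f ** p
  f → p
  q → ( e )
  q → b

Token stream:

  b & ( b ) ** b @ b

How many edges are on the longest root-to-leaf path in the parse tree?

11

[e [t [t [f [p [q b]]]] & [f [f [p [q ( [e [t [f [p [q b]]]]] )]]] ** [p [q b] @ [p [q b]]]]]]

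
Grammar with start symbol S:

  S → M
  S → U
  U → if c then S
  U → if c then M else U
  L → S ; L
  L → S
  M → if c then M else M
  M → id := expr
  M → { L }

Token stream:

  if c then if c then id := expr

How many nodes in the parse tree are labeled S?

3

[S [U if c then [S [U if c then [S [M id := expr]]]]]]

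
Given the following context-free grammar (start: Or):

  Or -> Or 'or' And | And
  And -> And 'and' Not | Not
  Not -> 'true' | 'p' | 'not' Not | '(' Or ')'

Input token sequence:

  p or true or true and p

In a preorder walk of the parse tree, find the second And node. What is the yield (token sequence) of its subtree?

true

[Or [Or [Or [And [Not p]]] or [And [Not true]]] or [And [And [Not true]] and [Not p]]]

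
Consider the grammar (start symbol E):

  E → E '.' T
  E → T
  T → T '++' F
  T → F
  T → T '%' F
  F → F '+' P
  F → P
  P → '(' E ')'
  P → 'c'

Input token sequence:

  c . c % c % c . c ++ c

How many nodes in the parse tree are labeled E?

[E [E [E [T [F [P c]]]] . [T [T [T [F [P c]]] % [F [P c]]] % [F [P c]]]] . [T [T [F [P c]]] ++ [F [P c]]]]

3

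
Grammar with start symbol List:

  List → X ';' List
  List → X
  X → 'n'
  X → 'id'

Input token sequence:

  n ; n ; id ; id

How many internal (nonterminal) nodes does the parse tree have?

8

[List [X n] ; [List [X n] ; [List [X id] ; [List [X id]]]]]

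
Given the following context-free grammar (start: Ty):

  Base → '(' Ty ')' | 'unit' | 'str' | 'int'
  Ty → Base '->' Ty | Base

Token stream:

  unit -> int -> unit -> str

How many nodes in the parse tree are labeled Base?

4

[Ty [Base unit] -> [Ty [Base int] -> [Ty [Base unit] -> [Ty [Base str]]]]]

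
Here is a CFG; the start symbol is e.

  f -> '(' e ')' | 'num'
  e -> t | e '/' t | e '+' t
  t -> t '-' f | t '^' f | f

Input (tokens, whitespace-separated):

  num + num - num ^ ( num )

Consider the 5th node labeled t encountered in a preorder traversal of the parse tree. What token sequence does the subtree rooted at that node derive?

num

[e [e [t [f num]]] + [t [t [t [f num]] - [f num]] ^ [f ( [e [t [f num]]] )]]]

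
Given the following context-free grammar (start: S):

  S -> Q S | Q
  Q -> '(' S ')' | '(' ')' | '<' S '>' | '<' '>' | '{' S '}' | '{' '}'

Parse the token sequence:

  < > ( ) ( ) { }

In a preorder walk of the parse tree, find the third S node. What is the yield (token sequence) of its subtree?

( ) { }

[S [Q < >] [S [Q ( )] [S [Q ( )] [S [Q { }]]]]]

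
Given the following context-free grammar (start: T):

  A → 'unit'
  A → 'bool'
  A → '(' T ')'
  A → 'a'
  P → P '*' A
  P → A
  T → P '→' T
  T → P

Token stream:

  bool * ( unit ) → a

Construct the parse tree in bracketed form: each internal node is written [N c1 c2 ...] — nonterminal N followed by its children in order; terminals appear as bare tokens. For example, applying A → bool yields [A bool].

T
P → T
P * A → T
A * A → T
bool * A → T
bool * ( T ) → T
bool * ( P ) → T
bool * ( A ) → T
bool * ( unit ) → T
bool * ( unit ) → P
bool * ( unit ) → A
bool * ( unit ) → a

[T [P [P [A bool]] * [A ( [T [P [A unit]]] )]] → [T [P [A a]]]]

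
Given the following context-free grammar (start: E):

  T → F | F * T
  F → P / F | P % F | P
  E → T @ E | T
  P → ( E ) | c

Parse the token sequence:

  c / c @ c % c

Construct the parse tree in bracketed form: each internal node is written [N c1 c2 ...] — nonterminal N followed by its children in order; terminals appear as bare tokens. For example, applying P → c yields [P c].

E
T @ E
F @ E
P / F @ E
c / F @ E
c / P @ E
c / c @ E
c / c @ T
c / c @ F
c / c @ P % F
c / c @ c % F
c / c @ c % P
c / c @ c % c

[E [T [F [P c] / [F [P c]]]] @ [E [T [F [P c] % [F [P c]]]]]]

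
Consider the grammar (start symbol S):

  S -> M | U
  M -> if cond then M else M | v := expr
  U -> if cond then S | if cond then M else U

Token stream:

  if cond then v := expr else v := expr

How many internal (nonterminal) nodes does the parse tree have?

4

[S [M if cond then [M v := expr] else [M v := expr]]]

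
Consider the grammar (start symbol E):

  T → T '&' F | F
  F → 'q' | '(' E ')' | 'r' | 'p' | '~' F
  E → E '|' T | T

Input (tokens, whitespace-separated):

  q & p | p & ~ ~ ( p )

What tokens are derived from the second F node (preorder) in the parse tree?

p

[E [E [T [T [F q]] & [F p]]] | [T [T [F p]] & [F ~ [F ~ [F ( [E [T [F p]]] )]]]]]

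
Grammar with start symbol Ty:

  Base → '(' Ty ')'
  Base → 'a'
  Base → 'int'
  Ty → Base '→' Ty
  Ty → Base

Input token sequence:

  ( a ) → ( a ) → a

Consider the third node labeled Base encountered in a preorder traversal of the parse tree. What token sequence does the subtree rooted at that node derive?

( a )

[Ty [Base ( [Ty [Base a]] )] → [Ty [Base ( [Ty [Base a]] )] → [Ty [Base a]]]]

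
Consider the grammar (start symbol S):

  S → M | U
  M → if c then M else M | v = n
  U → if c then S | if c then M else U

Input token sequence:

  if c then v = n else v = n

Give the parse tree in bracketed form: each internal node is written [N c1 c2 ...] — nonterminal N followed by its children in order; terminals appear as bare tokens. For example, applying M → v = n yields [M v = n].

S
M
if c then M else M
if c then v = n else M
if c then v = n else v = n

[S [M if c then [M v = n] else [M v = n]]]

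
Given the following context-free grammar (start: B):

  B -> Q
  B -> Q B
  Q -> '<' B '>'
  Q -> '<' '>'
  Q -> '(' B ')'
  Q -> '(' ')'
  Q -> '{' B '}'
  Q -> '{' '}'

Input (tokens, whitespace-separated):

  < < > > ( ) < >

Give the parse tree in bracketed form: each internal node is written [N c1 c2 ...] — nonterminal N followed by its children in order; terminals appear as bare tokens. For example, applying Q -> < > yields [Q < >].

[B [Q < [B [Q < >]] >] [B [Q ( )] [B [Q < >]]]]

B
Q B
< B > B
< Q > B
< < > > B
< < > > Q B
< < > > ( ) B
< < > > ( ) Q
< < > > ( ) < >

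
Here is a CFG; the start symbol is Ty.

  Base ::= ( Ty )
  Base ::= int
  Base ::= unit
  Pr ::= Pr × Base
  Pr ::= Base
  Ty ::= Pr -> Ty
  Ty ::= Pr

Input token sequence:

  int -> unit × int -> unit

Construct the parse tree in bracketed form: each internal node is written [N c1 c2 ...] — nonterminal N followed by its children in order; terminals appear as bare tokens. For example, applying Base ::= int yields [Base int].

Ty
Pr -> Ty
Base -> Ty
int -> Ty
int -> Pr -> Ty
int -> Pr × Base -> Ty
int -> Base × Base -> Ty
int -> unit × Base -> Ty
int -> unit × int -> Ty
int -> unit × int -> Pr
int -> unit × int -> Base
int -> unit × int -> unit

[Ty [Pr [Base int]] -> [Ty [Pr [Pr [Base unit]] × [Base int]] -> [Ty [Pr [Base unit]]]]]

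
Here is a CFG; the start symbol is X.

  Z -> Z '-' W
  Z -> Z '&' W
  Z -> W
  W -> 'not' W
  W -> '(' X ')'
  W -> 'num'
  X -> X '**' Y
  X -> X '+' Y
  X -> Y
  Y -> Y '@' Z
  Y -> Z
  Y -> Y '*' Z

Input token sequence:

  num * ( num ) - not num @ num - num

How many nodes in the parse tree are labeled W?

[X [Y [Y [Y [Z [W num]]] * [Z [Z [W ( [X [Y [Z [W num]]]] )]] - [W not [W num]]]] @ [Z [Z [W num]] - [W num]]]]

7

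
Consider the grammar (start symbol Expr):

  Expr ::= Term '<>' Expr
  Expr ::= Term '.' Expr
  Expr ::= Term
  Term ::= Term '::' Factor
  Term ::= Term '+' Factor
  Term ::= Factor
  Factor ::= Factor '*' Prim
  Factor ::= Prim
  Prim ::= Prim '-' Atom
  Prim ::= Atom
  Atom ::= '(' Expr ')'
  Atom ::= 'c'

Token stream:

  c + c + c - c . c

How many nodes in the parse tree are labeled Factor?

[Expr [Term [Term [Term [Factor [Prim [Atom c]]]] + [Factor [Prim [Atom c]]]] + [Factor [Prim [Prim [Atom c]] - [Atom c]]]] . [Expr [Term [Factor [Prim [Atom c]]]]]]

4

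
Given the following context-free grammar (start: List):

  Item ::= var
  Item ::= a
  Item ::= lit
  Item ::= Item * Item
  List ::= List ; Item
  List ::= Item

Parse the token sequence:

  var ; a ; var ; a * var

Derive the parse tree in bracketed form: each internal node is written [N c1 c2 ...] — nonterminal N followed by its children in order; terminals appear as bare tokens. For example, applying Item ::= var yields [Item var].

List
List ; Item
List ; Item ; Item
List ; Item ; Item ; Item
Item ; Item ; Item ; Item
var ; Item ; Item ; Item
var ; a ; Item ; Item
var ; a ; var ; Item
var ; a ; var ; Item * Item
var ; a ; var ; a * Item
var ; a ; var ; a * var

[List [List [List [List [Item var]] ; [Item a]] ; [Item var]] ; [Item [Item a] * [Item var]]]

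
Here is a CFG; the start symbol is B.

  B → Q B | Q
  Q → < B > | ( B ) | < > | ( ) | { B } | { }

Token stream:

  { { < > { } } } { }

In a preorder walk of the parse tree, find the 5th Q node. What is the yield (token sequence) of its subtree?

{ }

[B [Q { [B [Q { [B [Q < >] [B [Q { }]]] }]] }] [B [Q { }]]]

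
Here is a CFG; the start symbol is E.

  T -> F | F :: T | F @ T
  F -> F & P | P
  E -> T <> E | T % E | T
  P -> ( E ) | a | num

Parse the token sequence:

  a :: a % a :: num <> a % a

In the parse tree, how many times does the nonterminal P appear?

6

[E [T [F [P a]] :: [T [F [P a]]]] % [E [T [F [P a]] :: [T [F [P num]]]] <> [E [T [F [P a]]] % [E [T [F [P a]]]]]]]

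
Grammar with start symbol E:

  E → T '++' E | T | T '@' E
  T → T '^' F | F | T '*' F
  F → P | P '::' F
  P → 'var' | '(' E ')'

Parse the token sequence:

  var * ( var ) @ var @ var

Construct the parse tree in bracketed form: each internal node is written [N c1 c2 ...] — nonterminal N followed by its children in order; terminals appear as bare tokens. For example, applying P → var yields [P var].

[E [T [T [F [P var]]] * [F [P ( [E [T [F [P var]]]] )]]] @ [E [T [F [P var]]] @ [E [T [F [P var]]]]]]

E
T @ E
T * F @ E
F * F @ E
P * F @ E
var * F @ E
var * P @ E
var * ( E ) @ E
var * ( T ) @ E
var * ( F ) @ E
var * ( P ) @ E
var * ( var ) @ E
var * ( var ) @ T @ E
var * ( var ) @ F @ E
var * ( var ) @ P @ E
var * ( var ) @ var @ E
var * ( var ) @ var @ T
var * ( var ) @ var @ F
var * ( var ) @ var @ P
var * ( var ) @ var @ var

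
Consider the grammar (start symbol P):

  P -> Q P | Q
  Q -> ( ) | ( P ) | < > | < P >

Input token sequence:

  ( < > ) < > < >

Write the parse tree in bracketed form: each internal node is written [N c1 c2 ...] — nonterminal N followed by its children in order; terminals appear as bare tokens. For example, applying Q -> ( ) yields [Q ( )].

P
Q P
( P ) P
( Q ) P
( < > ) P
( < > ) Q P
( < > ) < > P
( < > ) < > Q
( < > ) < > < >

[P [Q ( [P [Q < >]] )] [P [Q < >] [P [Q < >]]]]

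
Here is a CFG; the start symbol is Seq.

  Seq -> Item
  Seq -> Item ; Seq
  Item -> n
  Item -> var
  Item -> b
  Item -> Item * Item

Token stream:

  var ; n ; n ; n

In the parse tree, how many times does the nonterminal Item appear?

4

[Seq [Item var] ; [Seq [Item n] ; [Seq [Item n] ; [Seq [Item n]]]]]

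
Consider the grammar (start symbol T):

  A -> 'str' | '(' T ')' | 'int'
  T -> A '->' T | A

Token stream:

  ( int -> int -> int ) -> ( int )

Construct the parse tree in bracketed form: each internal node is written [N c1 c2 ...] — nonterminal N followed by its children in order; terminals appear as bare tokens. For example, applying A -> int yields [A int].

[T [A ( [T [A int] -> [T [A int] -> [T [A int]]]] )] -> [T [A ( [T [A int]] )]]]

T
A -> T
( T ) -> T
( A -> T ) -> T
( int -> T ) -> T
( int -> A -> T ) -> T
( int -> int -> T ) -> T
( int -> int -> A ) -> T
( int -> int -> int ) -> T
( int -> int -> int ) -> A
( int -> int -> int ) -> ( T )
( int -> int -> int ) -> ( A )
( int -> int -> int ) -> ( int )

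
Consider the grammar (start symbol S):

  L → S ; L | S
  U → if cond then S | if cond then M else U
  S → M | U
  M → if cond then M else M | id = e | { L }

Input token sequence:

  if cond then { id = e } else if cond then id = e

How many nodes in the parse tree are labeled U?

2

[S [U if cond then [M { [L [S [M id = e]]] }] else [U if cond then [S [M id = e]]]]]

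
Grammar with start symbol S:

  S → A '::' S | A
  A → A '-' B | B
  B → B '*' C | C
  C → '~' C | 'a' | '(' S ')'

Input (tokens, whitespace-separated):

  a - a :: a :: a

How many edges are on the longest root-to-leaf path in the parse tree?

6

[S [A [A [B [C a]]] - [B [C a]]] :: [S [A [B [C a]]] :: [S [A [B [C a]]]]]]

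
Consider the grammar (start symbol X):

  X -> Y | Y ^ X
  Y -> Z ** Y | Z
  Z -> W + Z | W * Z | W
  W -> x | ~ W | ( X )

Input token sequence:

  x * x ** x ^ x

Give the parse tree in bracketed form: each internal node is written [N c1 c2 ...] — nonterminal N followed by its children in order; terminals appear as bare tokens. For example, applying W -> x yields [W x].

[X [Y [Z [W x] * [Z [W x]]] ** [Y [Z [W x]]]] ^ [X [Y [Z [W x]]]]]

X
Y ^ X
Z ** Y ^ X
W * Z ** Y ^ X
x * Z ** Y ^ X
x * W ** Y ^ X
x * x ** Y ^ X
x * x ** Z ^ X
x * x ** W ^ X
x * x ** x ^ X
x * x ** x ^ Y
x * x ** x ^ Z
x * x ** x ^ W
x * x ** x ^ x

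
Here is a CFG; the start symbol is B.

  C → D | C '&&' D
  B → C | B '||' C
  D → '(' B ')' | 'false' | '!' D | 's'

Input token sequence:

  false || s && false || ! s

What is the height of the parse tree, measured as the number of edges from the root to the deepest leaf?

5

[B [B [B [C [D false]]] || [C [C [D s]] && [D false]]] || [C [D ! [D s]]]]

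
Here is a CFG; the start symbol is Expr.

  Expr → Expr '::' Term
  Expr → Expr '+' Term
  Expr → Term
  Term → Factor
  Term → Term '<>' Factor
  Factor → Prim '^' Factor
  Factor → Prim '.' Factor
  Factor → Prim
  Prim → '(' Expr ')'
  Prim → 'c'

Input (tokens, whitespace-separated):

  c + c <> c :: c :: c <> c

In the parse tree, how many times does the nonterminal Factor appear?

6

[Expr [Expr [Expr [Expr [Term [Factor [Prim c]]]] + [Term [Term [Factor [Prim c]]] <> [Factor [Prim c]]]] :: [Term [Factor [Prim c]]]] :: [Term [Term [Factor [Prim c]]] <> [Factor [Prim c]]]]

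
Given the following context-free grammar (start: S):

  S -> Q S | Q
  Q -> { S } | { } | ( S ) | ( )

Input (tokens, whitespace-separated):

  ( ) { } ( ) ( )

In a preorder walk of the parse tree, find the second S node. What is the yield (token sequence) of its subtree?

{ } ( ) ( )

[S [Q ( )] [S [Q { }] [S [Q ( )] [S [Q ( )]]]]]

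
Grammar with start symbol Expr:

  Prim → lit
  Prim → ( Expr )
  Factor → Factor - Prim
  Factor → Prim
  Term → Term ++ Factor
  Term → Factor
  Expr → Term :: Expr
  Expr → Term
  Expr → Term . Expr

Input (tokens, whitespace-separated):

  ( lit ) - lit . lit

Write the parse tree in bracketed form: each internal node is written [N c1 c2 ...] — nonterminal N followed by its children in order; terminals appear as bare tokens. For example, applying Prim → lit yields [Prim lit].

Expr
Term . Expr
Factor . Expr
Factor - Prim . Expr
Prim - Prim . Expr
( Expr ) - Prim . Expr
( Term ) - Prim . Expr
( Factor ) - Prim . Expr
( Prim ) - Prim . Expr
( lit ) - Prim . Expr
( lit ) - lit . Expr
( lit ) - lit . Term
( lit ) - lit . Factor
( lit ) - lit . Prim
( lit ) - lit . lit

[Expr [Term [Factor [Factor [Prim ( [Expr [Term [Factor [Prim lit]]]] )]] - [Prim lit]]] . [Expr [Term [Factor [Prim lit]]]]]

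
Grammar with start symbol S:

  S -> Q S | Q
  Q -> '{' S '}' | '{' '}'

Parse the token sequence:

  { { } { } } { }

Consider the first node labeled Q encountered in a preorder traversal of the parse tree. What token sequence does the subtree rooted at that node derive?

{ { } { } }

[S [Q { [S [Q { }] [S [Q { }]]] }] [S [Q { }]]]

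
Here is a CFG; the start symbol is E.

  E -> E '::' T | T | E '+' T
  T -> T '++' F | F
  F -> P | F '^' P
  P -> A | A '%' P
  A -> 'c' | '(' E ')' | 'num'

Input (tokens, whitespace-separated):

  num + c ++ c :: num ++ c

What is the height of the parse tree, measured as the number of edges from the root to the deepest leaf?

7

[E [E [E [T [F [P [A num]]]]] + [T [T [F [P [A c]]]] ++ [F [P [A c]]]]] :: [T [T [F [P [A num]]]] ++ [F [P [A c]]]]]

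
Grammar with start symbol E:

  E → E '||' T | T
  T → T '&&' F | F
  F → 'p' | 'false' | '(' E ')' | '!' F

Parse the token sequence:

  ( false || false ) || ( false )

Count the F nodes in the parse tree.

5

[E [E [T [F ( [E [E [T [F false]]] || [T [F false]]] )]]] || [T [F ( [E [T [F false]]] )]]]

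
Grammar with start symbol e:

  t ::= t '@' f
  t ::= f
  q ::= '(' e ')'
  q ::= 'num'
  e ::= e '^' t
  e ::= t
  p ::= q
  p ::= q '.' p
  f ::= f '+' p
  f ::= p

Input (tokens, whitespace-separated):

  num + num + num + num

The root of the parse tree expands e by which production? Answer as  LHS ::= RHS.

e ::= t

[e [t [f [f [f [f [p [q num]]] + [p [q num]]] + [p [q num]]] + [p [q num]]]]]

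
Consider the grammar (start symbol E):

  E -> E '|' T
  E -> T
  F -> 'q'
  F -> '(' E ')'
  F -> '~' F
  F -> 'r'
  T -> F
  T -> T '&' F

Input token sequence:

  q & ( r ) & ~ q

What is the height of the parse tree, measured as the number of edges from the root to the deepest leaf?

7

[E [T [T [T [F q]] & [F ( [E [T [F r]]] )]] & [F ~ [F q]]]]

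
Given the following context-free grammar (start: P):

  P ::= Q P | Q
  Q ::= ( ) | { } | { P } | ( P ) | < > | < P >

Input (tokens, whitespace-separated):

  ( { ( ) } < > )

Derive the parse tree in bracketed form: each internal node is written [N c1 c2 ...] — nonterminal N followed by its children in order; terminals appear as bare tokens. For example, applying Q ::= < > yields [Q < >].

[P [Q ( [P [Q { [P [Q ( )]] }] [P [Q < >]]] )]]

P
Q
( P )
( Q P )
( { P } P )
( { Q } P )
( { ( ) } P )
( { ( ) } Q )
( { ( ) } < > )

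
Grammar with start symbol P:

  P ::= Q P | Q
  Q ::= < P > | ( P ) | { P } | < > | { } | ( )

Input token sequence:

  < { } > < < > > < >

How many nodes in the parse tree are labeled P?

[P [Q < [P [Q { }]] >] [P [Q < [P [Q < >]] >] [P [Q < >]]]]

5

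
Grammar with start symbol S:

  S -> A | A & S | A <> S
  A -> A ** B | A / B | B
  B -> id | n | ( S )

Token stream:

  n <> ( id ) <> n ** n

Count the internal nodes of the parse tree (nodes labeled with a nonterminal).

[S [A [B n]] <> [S [A [B ( [S [A [B id]]] )]] <> [S [A [A [B n]] ** [B n]]]]]

14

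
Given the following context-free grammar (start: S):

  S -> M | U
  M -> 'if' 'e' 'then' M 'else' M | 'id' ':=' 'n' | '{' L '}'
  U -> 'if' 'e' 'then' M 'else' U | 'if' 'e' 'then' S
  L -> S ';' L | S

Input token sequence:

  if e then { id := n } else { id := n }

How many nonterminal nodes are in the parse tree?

10

[S [M if e then [M { [L [S [M id := n]]] }] else [M { [L [S [M id := n]]] }]]]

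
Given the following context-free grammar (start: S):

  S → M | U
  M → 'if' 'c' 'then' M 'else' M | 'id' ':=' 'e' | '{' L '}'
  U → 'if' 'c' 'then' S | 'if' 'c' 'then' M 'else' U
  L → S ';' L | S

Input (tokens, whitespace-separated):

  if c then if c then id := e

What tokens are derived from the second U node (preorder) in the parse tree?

[S [U if c then [S [U if c then [S [M id := e]]]]]]

if c then id := e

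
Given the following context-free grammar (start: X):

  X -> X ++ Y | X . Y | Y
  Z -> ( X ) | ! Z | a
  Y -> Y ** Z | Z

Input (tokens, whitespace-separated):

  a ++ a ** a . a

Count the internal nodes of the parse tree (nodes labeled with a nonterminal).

11

[X [X [X [Y [Z a]]] ++ [Y [Y [Z a]] ** [Z a]]] . [Y [Z a]]]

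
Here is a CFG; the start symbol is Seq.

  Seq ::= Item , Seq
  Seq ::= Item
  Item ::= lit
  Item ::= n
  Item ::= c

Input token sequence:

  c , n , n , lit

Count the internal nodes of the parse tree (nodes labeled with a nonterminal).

8

[Seq [Item c] , [Seq [Item n] , [Seq [Item n] , [Seq [Item lit]]]]]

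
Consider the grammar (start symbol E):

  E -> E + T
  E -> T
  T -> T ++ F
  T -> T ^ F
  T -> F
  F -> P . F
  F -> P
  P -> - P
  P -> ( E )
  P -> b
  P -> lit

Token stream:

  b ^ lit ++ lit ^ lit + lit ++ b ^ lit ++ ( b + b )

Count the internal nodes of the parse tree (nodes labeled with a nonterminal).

[E [E [T [T [T [T [F [P b]]] ^ [F [P lit]]] ++ [F [P lit]]] ^ [F [P lit]]]] + [T [T [T [T [F [P lit]]] ++ [F [P b]]] ^ [F [P lit]]] ++ [F [P ( [E [E [T [F [P b]]]] + [T [F [P b]]]] )]]]]

34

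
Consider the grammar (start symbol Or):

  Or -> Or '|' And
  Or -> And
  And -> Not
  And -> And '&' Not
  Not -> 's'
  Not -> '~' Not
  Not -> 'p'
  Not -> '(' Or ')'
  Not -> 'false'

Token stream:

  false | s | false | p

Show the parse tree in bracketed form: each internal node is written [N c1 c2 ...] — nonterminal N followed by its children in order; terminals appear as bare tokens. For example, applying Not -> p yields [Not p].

Or
Or | And
Or | And | And
Or | And | And | And
And | And | And | And
Not | And | And | And
false | And | And | And
false | Not | And | And
false | s | And | And
false | s | Not | And
false | s | false | And
false | s | false | Not
false | s | false | p

[Or [Or [Or [Or [And [Not false]]] | [And [Not s]]] | [And [Not false]]] | [And [Not p]]]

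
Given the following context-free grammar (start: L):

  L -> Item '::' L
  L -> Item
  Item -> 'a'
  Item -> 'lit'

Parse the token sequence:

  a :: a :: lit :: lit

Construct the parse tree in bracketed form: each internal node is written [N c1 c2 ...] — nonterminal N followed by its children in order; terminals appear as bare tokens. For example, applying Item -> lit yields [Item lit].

[L [Item a] :: [L [Item a] :: [L [Item lit] :: [L [Item lit]]]]]

L
Item :: L
a :: L
a :: Item :: L
a :: a :: L
a :: a :: Item :: L
a :: a :: lit :: L
a :: a :: lit :: Item
a :: a :: lit :: lit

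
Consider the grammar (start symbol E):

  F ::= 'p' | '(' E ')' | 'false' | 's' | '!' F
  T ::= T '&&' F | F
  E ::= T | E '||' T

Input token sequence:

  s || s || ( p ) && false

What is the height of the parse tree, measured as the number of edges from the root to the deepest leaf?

[E [E [E [T [F s]]] || [T [F s]]] || [T [T [F ( [E [T [F p]]] )]] && [F false]]]

7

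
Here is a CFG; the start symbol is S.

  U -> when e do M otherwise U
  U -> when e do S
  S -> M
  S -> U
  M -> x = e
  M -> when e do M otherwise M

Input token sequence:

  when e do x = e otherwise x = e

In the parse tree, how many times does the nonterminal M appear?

[S [M when e do [M x = e] otherwise [M x = e]]]

3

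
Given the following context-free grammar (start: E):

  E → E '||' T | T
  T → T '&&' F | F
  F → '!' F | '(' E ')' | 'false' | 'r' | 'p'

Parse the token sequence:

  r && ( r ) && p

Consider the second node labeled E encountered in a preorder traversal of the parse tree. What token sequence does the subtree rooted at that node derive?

r

[E [T [T [T [F r]] && [F ( [E [T [F r]]] )]] && [F p]]]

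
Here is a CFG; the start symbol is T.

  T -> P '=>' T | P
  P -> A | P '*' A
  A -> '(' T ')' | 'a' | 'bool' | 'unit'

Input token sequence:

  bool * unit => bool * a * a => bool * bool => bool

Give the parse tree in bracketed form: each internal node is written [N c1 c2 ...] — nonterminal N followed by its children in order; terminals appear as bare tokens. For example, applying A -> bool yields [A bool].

[T [P [P [A bool]] * [A unit]] => [T [P [P [P [A bool]] * [A a]] * [A a]] => [T [P [P [A bool]] * [A bool]] => [T [P [A bool]]]]]]

T
P => T
P * A => T
A * A => T
bool * A => T
bool * unit => T
bool * unit => P => T
bool * unit => P * A => T
bool * unit => P * A * A => T
bool * unit => A * A * A => T
bool * unit => bool * A * A => T
bool * unit => bool * a * A => T
bool * unit => bool * a * a => T
bool * unit => bool * a * a => P => T
bool * unit => bool * a * a => P * A => T
bool * unit => bool * a * a => A * A => T
bool * unit => bool * a * a => bool * A => T
bool * unit => bool * a * a => bool * bool => T
bool * unit => bool * a * a => bool * bool => P
bool * unit => bool * a * a => bool * bool => A
bool * unit => bool * a * a => bool * bool => bool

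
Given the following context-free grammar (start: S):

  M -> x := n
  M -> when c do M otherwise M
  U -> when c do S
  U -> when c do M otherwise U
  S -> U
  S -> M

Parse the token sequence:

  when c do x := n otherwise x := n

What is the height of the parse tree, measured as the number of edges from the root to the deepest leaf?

3

[S [M when c do [M x := n] otherwise [M x := n]]]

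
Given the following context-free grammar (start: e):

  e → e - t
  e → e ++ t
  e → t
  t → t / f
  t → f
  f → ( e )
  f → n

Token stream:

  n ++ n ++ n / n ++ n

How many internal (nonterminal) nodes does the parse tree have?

14

[e [e [e [e [t [f n]]] ++ [t [f n]]] ++ [t [t [f n]] / [f n]]] ++ [t [f n]]]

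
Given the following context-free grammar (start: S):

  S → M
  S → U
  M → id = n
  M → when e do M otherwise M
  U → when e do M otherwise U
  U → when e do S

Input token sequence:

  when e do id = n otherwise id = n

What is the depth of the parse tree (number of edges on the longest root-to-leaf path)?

3

[S [M when e do [M id = n] otherwise [M id = n]]]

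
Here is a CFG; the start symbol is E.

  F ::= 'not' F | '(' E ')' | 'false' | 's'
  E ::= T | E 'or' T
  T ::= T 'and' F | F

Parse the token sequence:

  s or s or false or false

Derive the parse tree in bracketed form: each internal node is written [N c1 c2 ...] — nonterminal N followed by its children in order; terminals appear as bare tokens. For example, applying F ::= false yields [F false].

E
E or T
E or T or T
E or T or T or T
T or T or T or T
F or T or T or T
s or T or T or T
s or F or T or T
s or s or T or T
s or s or F or T
s or s or false or T
s or s or false or F
s or s or false or false

[E [E [E [E [T [F s]]] or [T [F s]]] or [T [F false]]] or [T [F false]]]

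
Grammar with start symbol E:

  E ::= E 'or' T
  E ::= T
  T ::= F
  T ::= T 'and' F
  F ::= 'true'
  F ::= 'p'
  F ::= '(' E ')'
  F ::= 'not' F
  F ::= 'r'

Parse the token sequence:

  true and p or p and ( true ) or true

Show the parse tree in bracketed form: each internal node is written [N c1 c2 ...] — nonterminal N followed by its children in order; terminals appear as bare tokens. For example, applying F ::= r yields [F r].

[E [E [E [T [T [F true]] and [F p]]] or [T [T [F p]] and [F ( [E [T [F true]]] )]]] or [T [F true]]]

E
E or T
E or T or T
T or T or T
T and F or T or T
F and F or T or T
true and F or T or T
true and p or T or T
true and p or T and F or T
true and p or F and F or T
true and p or p and F or T
true and p or p and ( E ) or T
true and p or p and ( T ) or T
true and p or p and ( F ) or T
true and p or p and ( true ) or T
true and p or p and ( true ) or F
true and p or p and ( true ) or true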